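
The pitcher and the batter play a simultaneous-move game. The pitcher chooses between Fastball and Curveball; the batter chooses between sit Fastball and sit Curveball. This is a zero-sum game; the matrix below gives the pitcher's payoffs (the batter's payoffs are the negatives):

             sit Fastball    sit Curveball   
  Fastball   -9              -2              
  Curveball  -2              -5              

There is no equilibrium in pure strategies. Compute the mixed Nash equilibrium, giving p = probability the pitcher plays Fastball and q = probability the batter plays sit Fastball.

For the batter to be willing to mix, the batter must be indifferent between sit Fastball and sit Curveball, which pins down the pitcher's mix.
  the batter's expected payoff from sit Fastball: p·9 + (1−p)·2 = 7p + 2
  the batter's expected payoff from sit Curveball: p·2 + (1−p)·5 = -3p + 5
  7p + 2 = -3p + 5  ⇒  10p = 3  ⇒  p = 3/10.
For the pitcher to be willing to mix, the pitcher must be indifferent between Fastball and Curveball, which pins down the batter's mix.
  the pitcher's payoff to Fastball: q·(-9) + (1−q)·(-2) = -7q - 2
  the pitcher's payoff to Curveball: q·(-2) + (1−q)·(-5) = 3q - 5
  -7q - 2 = 3q - 5  ⇒  -10q = -3  ⇒  q = 3/10.

p = 3/10, q = 3/10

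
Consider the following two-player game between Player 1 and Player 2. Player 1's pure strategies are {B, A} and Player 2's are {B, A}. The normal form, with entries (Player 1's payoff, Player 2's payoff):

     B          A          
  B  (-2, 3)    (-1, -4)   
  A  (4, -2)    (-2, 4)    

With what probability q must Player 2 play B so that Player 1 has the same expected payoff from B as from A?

q = 1/7

Player 1's indifference between B and A determines Player 2's mixing probability q:
  Player 1's payoff from B: q·(-2) + (1−q)·(-1) = -q - 1
  Player 1's payoff from A: q·4 + (1−q)·(-2) = 6q - 2
  -q - 1 = 6q - 2  ⇒  -7q = -1  ⇒  q = 1/7.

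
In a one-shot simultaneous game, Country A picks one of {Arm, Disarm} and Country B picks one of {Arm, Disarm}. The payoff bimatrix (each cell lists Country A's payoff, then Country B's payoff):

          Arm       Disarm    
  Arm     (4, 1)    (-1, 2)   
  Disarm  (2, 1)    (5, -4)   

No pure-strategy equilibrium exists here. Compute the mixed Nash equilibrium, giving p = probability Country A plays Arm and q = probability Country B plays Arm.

Country A's mix must leave Country B indifferent between Arm and Disarm.
  Country B's payoff to Arm: p·1 + (1−p)·1 = 1
  Country B's payoff to Disarm: p·2 + (1−p)·(-4) = 6p - 4
  1 = 6p - 4  ⇒  -6p = -5  ⇒  p = 5/6.
In a mixed equilibrium Country A is indifferent between Arm and Disarm; this condition fixes q.
  Country A's expected payoff from Arm: q·4 + (1−q)·(-1) = 5q - 1
  Country A's expected payoff from Disarm: q·2 + (1−q)·5 = -3q + 5
  5q - 1 = -3q + 5  ⇒  8q = 6  ⇒  q = 3/4.

p = 5/6, q = 3/4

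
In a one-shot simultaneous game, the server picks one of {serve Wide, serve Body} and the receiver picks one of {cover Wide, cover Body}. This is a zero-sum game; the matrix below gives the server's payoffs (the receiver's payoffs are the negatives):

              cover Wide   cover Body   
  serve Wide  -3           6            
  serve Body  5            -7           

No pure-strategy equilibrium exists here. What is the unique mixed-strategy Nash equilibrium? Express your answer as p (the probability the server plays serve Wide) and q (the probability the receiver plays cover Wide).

p = 4/7, q = 13/21

The receiver's indifference between cover Wide and cover Body determines the server's mixing probability p:
  the receiver's payoff from cover Wide: p·3 + (1−p)·(-5) = 8p - 5
  the receiver's payoff from cover Body: p·(-6) + (1−p)·7 = -13p + 7
  8p - 5 = -13p + 7  ⇒  21p = 12  ⇒  p = 4/7.
The receiver's mix must leave the server indifferent between serve Wide and serve Body.
  the server's payoff from serve Wide: q·(-3) + (1−q)·6 = -9q + 6
  the server's payoff from serve Body: q·5 + (1−q)·(-7) = 12q - 7
  -9q + 6 = 12q - 7  ⇒  -21q = -13  ⇒  q = 13/21.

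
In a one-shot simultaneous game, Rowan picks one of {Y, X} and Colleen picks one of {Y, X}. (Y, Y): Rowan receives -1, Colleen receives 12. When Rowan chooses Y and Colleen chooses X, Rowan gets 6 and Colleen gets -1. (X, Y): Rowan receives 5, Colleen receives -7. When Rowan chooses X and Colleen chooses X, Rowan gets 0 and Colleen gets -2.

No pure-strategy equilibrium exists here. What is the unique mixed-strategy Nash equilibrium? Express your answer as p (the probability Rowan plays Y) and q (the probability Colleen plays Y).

p = 5/18, q = 1/2

Set Colleen's expected payoff from Y equal to that from X:
  Colleen's expected payoff from Y: p·12 + (1−p)·(-7) = 19p - 7
  Colleen's expected payoff from X: p·(-1) + (1−p)·(-2) = p - 2
  19p - 7 = p - 2  ⇒  18p = 5  ⇒  p = 5/18.
Colleen's mix must leave Rowan indifferent between Y and X.
  Rowan's payoff from Y: q·(-1) + (1−q)·6 = -7q + 6
  Rowan's payoff from X: q·5 + (1−q)·0 = 5q
  -7q + 6 = 5q  ⇒  -12q = -6  ⇒  q = 1/2.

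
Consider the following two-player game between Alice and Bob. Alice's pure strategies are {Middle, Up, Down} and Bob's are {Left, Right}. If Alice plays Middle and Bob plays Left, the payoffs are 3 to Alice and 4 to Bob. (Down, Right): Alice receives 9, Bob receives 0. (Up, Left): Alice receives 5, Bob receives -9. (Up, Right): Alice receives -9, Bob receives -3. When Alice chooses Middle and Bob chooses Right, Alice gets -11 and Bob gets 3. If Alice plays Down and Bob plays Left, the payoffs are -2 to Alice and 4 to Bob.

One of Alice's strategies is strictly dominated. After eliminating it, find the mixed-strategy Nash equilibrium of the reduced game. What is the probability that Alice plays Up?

Alice's strategy Middle is strictly dominated by Up: 5 > 3 and -9 > -11. Eliminate Middle.
Set Bob's expected payoff from Left equal to that from Right:
  Bob's expected payoff from Left: p·(-9) + (1−p)·4 = -13p + 4
  Bob's expected payoff from Right: p·(-3) + (1−p)·0 = -3p
  -13p + 4 = -3p  ⇒  -10p = -4  ⇒  p = 2/5.

p = 2/5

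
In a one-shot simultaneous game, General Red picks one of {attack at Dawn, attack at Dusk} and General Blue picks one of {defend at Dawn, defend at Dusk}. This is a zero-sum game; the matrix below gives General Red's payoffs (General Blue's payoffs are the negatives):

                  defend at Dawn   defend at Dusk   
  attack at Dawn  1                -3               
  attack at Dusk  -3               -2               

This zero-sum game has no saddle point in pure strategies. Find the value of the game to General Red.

v = -11/5

General Blue's mix must leave General Red indifferent between attack at Dawn and attack at Dusk.
  General Red's payoff to attack at Dawn: q·1 + (1−q)·(-3) = 4q - 3
  General Red's payoff to attack at Dusk: q·(-3) + (1−q)·(-2) = -q - 2
  4q - 3 = -q - 2  ⇒  5q = 1  ⇒  q = 1/5.
The value is General Red's expected payoff against this mix (using attack at Dawn): (1/5)·1 + (4/5)·(-3) = -11/5.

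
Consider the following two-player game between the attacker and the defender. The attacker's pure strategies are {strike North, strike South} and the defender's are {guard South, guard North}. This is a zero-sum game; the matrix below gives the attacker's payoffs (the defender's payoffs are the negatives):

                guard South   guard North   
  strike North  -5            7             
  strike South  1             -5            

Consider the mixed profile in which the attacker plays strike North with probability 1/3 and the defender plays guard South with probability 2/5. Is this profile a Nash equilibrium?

No

Given the defender's mix q = 2/5, the attacker's payoff from strike North is 11/5 but from strike South is -13/5. The attacker strictly prefers strike North, so the attacker would not mix.
So the proposed profile is not a Nash equilibrium.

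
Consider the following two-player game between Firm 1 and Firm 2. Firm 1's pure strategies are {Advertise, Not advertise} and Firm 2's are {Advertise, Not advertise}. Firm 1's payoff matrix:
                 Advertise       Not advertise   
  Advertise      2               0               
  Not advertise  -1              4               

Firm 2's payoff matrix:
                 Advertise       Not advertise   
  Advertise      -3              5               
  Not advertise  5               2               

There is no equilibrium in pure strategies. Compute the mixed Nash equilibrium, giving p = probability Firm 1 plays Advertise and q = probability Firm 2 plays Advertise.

p = 3/11, q = 4/7

For Firm 2 to be willing to mix, Firm 2 must be indifferent between Advertise and Not advertise, which pins down Firm 1's mix.
  Firm 2's expected payoff from Advertise: p·(-3) + (1−p)·5 = -8p + 5
  Firm 2's expected payoff from Not advertise: p·5 + (1−p)·2 = 3p + 2
  -8p + 5 = 3p + 2  ⇒  -11p = -3  ⇒  p = 3/11.
In a mixed equilibrium Firm 1 is indifferent between Advertise and Not advertise; this condition fixes q.
  Firm 1's payoff to Advertise: q·2 + (1−q)·0 = 2q
  Firm 1's payoff to Not advertise: q·(-1) + (1−q)·4 = -5q + 4
  2q = -5q + 4  ⇒  7q = 4  ⇒  q = 4/7.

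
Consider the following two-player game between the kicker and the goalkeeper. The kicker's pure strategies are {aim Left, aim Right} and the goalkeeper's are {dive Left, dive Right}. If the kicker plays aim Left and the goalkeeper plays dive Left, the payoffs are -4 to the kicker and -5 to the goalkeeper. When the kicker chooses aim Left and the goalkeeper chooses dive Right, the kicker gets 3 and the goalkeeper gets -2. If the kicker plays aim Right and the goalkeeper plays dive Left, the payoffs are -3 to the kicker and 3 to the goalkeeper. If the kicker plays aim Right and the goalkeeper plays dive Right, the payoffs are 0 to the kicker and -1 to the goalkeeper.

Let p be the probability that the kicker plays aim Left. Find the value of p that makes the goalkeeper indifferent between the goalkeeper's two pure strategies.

p = 4/7

The kicker's mix must leave the goalkeeper indifferent between dive Left and dive Right.
  the goalkeeper's payoff to dive Left: p·(-5) + (1−p)·3 = -8p + 3
  the goalkeeper's payoff to dive Right: p·(-2) + (1−p)·(-1) = -p - 1
  -8p + 3 = -p - 1  ⇒  -7p = -4  ⇒  p = 4/7.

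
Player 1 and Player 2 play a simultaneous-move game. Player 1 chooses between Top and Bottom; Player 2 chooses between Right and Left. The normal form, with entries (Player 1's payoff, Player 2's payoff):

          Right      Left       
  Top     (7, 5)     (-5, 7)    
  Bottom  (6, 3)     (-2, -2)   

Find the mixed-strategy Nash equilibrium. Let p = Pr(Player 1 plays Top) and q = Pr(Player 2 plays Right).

For Player 2 to be willing to mix, Player 2 must be indifferent between Right and Left, which pins down Player 1's mix.
  Player 2's payoff to Right: p·5 + (1−p)·3 = 2p + 3
  Player 2's payoff to Left: p·7 + (1−p)·(-2) = 9p - 2
  2p + 3 = 9p - 2  ⇒  -7p = -5  ⇒  p = 5/7.
Set Player 1's expected payoff from Top equal to that from Bottom:
  Player 1's payoff to Top: q·7 + (1−q)·(-5) = 12q - 5
  Player 1's payoff to Bottom: q·6 + (1−q)·(-2) = 8q - 2
  12q - 5 = 8q - 2  ⇒  4q = 3  ⇒  q = 3/4.

p = 5/7, q = 3/4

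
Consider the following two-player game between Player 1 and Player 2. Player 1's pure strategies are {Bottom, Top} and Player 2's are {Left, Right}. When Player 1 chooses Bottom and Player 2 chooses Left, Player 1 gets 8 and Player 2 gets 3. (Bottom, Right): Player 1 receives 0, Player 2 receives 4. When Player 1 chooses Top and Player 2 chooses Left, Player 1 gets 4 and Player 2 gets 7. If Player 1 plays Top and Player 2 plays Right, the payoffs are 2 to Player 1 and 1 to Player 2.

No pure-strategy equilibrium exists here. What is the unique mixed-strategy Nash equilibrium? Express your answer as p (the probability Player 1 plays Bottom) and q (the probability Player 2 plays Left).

p = 6/7, q = 1/3

For Player 2 to be willing to mix, Player 2 must be indifferent between Left and Right, which pins down Player 1's mix.
  Player 2's expected payoff from Left: p·3 + (1−p)·7 = -4p + 7
  Player 2's expected payoff from Right: p·4 + (1−p)·1 = 3p + 1
  -4p + 7 = 3p + 1  ⇒  -7p = -6  ⇒  p = 6/7.
Set Player 1's expected payoff from Bottom equal to that from Top:
  Player 1's payoff to Bottom: q·8 + (1−q)·0 = 8q
  Player 1's payoff to Top: q·4 + (1−q)·2 = 2q + 2
  8q = 2q + 2  ⇒  6q = 2  ⇒  q = 1/3.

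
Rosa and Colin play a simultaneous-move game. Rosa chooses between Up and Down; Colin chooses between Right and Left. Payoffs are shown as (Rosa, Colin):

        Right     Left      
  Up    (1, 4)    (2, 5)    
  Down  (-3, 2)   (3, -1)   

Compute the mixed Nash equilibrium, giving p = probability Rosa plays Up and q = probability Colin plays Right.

p = 3/4, q = 1/5

In a mixed equilibrium Colin is indifferent between Right and Left; this condition fixes p.
  Colin's expected payoff from Right: p·4 + (1−p)·2 = 2p + 2
  Colin's expected payoff from Left: p·5 + (1−p)·(-1) = 6p - 1
  2p + 2 = 6p - 1  ⇒  -4p = -3  ⇒  p = 3/4.
For Rosa to be willing to mix, Rosa must be indifferent between Up and Down, which pins down Colin's mix.
  Rosa's expected payoff from Up: q·1 + (1−q)·2 = -q + 2
  Rosa's expected payoff from Down: q·(-3) + (1−q)·3 = -6q + 3
  -q + 2 = -6q + 3  ⇒  5q = 1  ⇒  q = 1/5.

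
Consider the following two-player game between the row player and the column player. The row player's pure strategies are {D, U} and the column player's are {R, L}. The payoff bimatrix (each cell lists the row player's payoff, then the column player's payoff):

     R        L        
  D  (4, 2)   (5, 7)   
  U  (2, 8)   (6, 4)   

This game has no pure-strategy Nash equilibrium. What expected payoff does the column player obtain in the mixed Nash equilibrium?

In a mixed equilibrium the column player is indifferent between R and L; this condition fixes p.
  the column player's payoff from R: p·2 + (1−p)·8 = -6p + 8
  the column player's payoff from L: p·7 + (1−p)·4 = 3p + 4
  -6p + 8 = 3p + 4  ⇒  -9p = -4  ⇒  p = 4/9.
At equilibrium the column player is indifferent across columns, so the column player's payoff equals the payoff from R: (4/9)·2 + (5/9)·8 = 16/3.

16/3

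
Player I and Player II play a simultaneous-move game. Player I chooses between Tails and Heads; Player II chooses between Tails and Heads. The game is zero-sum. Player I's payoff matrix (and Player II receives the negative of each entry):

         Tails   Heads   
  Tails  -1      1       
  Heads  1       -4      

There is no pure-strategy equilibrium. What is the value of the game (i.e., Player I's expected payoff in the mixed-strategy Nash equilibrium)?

Set Player I's expected payoff from Tails equal to that from Heads:
  Player I's expected payoff from Tails: q·(-1) + (1−q)·1 = -2q + 1
  Player I's expected payoff from Heads: q·1 + (1−q)·(-4) = 5q - 4
  -2q + 1 = 5q - 4  ⇒  -7q = -5  ⇒  q = 5/7.
The value is Player I's expected payoff against this mix (using Tails): (5/7)·(-1) + (2/7)·1 = -3/7.

v = -3/7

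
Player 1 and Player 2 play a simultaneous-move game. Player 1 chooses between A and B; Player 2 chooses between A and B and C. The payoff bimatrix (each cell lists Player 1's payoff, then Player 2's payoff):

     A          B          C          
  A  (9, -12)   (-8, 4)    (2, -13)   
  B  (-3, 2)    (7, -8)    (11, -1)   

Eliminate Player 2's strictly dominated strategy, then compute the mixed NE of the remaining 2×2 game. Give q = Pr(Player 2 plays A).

Player 2's strategy C is strictly dominated by A: -12 > -13 and 2 > -1. Eliminate C.
Player 1's indifference between A and B determines Player 2's mixing probability q:
  Player 1's expected payoff from A: q·9 + (1−q)·(-8) = 17q - 8
  Player 1's expected payoff from B: q·(-3) + (1−q)·7 = -10q + 7
  17q - 8 = -10q + 7  ⇒  27q = 15  ⇒  q = 5/9.

q = 5/9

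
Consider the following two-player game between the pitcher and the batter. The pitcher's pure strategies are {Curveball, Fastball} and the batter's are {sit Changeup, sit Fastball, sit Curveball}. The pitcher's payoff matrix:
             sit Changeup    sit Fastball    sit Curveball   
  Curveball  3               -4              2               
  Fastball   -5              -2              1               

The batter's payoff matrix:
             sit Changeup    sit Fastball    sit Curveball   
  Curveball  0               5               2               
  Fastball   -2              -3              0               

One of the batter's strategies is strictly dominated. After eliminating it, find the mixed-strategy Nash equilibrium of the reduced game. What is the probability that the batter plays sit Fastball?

q = 1/3

The batter's strategy sit Changeup is strictly dominated by sit Curveball: 2 > 0 and 0 > -2. Eliminate sit Changeup.
The pitcher's indifference between Curveball and Fastball determines the batter's mixing probability q:
  the pitcher's payoff from Curveball: q·(-4) + (1−q)·2 = -6q + 2
  the pitcher's payoff from Fastball: q·(-2) + (1−q)·1 = -3q + 1
  -6q + 2 = -3q + 1  ⇒  -3q = -1  ⇒  q = 1/3.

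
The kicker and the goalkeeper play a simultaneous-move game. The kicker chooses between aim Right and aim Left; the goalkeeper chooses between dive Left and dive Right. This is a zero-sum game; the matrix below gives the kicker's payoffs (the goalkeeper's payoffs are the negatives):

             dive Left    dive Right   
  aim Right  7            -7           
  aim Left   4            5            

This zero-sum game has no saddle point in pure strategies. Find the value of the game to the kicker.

v = 21/5

The goalkeeper's mix must leave the kicker indifferent between aim Right and aim Left.
  the kicker's payoff from aim Right: q·7 + (1−q)·(-7) = 14q - 7
  the kicker's payoff from aim Left: q·4 + (1−q)·5 = -q + 5
  14q - 7 = -q + 5  ⇒  15q = 12  ⇒  q = 4/5.
The value is the kicker's expected payoff against this mix (using aim Right): (4/5)·7 + (1/5)·(-7) = 21/5.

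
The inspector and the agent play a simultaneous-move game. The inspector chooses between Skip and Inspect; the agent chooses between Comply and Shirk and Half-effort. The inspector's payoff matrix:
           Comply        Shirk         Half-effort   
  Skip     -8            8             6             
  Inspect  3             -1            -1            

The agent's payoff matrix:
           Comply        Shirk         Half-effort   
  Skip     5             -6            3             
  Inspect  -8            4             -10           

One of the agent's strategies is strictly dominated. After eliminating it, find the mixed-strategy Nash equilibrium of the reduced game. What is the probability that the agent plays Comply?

q = 9/20

The agent's strategy Half-effort is strictly dominated by Comply: 5 > 3 and -8 > -10. Eliminate Half-effort.
The inspector's indifference between Skip and Inspect determines the agent's mixing probability q:
  the inspector's payoff from Skip: q·(-8) + (1−q)·8 = -16q + 8
  the inspector's payoff from Inspect: q·3 + (1−q)·(-1) = 4q - 1
  -16q + 8 = 4q - 1  ⇒  -20q = -9  ⇒  q = 9/20.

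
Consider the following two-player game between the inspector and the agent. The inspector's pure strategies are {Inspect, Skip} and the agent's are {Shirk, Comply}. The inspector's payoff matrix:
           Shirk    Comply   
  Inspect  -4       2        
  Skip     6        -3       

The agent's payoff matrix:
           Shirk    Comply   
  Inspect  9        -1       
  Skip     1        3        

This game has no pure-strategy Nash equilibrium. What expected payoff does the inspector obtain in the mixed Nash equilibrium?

0

The inspector's indifference between Inspect and Skip determines the agent's mixing probability q:
  the inspector's expected payoff from Inspect: q·(-4) + (1−q)·2 = -6q + 2
  the inspector's expected payoff from Skip: q·6 + (1−q)·(-3) = 9q - 3
  -6q + 2 = 9q - 3  ⇒  -15q = -5  ⇒  q = 1/3.
At equilibrium the inspector is indifferent across rows, so the inspector's payoff equals the payoff from Inspect: (1/3)·(-4) + (2/3)·2 = 0.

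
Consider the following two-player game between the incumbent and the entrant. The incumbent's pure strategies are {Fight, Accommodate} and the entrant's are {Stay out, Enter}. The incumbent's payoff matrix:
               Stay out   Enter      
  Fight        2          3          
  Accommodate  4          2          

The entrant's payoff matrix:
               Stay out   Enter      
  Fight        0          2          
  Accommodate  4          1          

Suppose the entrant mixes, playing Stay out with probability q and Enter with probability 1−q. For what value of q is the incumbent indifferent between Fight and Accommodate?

q = 1/3

For the incumbent to be willing to mix, the incumbent must be indifferent between Fight and Accommodate, which pins down the entrant's mix.
  the incumbent's payoff from Fight: q·2 + (1−q)·3 = -q + 3
  the incumbent's payoff from Accommodate: q·4 + (1−q)·2 = 2q + 2
  -q + 3 = 2q + 2  ⇒  -3q = -1  ⇒  q = 1/3.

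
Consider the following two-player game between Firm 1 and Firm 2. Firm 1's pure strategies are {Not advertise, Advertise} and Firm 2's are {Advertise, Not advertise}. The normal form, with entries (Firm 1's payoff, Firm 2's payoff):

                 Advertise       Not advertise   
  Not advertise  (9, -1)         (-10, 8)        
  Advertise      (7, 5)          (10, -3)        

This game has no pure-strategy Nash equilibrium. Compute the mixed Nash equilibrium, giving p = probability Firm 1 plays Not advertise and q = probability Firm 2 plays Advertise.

p = 8/17, q = 10/11

Firm 2's indifference between Advertise and Not advertise determines Firm 1's mixing probability p:
  Firm 2's expected payoff from Advertise: p·(-1) + (1−p)·5 = -6p + 5
  Firm 2's expected payoff from Not advertise: p·8 + (1−p)·(-3) = 11p - 3
  -6p + 5 = 11p - 3  ⇒  -17p = -8  ⇒  p = 8/17.
In a mixed equilibrium Firm 1 is indifferent between Not advertise and Advertise; this condition fixes q.
  Firm 1's payoff to Not advertise: q·9 + (1−q)·(-10) = 19q - 10
  Firm 1's payoff to Advertise: q·7 + (1−q)·10 = -3q + 10
  19q - 10 = -3q + 10  ⇒  22q = 20  ⇒  q = 10/11.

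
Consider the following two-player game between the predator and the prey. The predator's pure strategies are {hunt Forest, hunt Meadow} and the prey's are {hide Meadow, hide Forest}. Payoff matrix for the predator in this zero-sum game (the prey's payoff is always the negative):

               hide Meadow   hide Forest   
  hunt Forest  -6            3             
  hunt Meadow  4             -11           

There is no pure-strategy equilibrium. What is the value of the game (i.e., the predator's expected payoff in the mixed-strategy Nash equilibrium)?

Set the predator's expected payoff from hunt Forest equal to that from hunt Meadow:
  the predator's expected payoff from hunt Forest: q·(-6) + (1−q)·3 = -9q + 3
  the predator's expected payoff from hunt Meadow: q·4 + (1−q)·(-11) = 15q - 11
  -9q + 3 = 15q - 11  ⇒  -24q = -14  ⇒  q = 7/12.
The value is the predator's expected payoff against this mix (using hunt Forest): (7/12)·(-6) + (5/12)·3 = -9/4.

v = -9/4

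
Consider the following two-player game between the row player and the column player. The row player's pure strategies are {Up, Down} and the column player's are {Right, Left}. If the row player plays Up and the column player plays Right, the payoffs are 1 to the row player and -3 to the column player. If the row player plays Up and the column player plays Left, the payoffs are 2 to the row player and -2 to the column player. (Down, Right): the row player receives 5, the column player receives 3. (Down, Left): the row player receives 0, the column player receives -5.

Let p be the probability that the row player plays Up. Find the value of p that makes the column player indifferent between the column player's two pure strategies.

p = 8/9

The column player's indifference between Right and Left determines the row player's mixing probability p:
  the column player's expected payoff from Right: p·(-3) + (1−p)·3 = -6p + 3
  the column player's expected payoff from Left: p·(-2) + (1−p)·(-5) = 3p - 5
  -6p + 3 = 3p - 5  ⇒  -9p = -8  ⇒  p = 8/9.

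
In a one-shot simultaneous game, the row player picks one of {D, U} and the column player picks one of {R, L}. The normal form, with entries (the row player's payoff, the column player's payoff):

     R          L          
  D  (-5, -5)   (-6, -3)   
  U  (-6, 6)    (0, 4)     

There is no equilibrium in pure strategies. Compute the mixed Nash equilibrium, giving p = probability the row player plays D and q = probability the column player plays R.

Set the column player's expected payoff from R equal to that from L:
  the column player's payoff from R: p·(-5) + (1−p)·6 = -11p + 6
  the column player's payoff from L: p·(-3) + (1−p)·4 = -7p + 4
  -11p + 6 = -7p + 4  ⇒  -4p = -2  ⇒  p = 1/2.
The row player's indifference between D and U determines the column player's mixing probability q:
  the row player's payoff from D: q·(-5) + (1−q)·(-6) = q - 6
  the row player's payoff from U: q·(-6) + (1−q)·0 = -6q
  q - 6 = -6q  ⇒  7q = 6  ⇒  q = 6/7.

p = 1/2, q = 6/7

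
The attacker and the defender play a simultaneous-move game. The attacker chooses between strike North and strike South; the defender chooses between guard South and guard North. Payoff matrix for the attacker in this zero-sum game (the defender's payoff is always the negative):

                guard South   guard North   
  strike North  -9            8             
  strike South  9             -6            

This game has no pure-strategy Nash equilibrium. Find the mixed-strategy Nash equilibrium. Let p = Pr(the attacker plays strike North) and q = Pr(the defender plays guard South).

p = 15/32, q = 7/16

For the defender to be willing to mix, the defender must be indifferent between guard South and guard North, which pins down the attacker's mix.
  the defender's expected payoff from guard South: p·9 + (1−p)·(-9) = 18p - 9
  the defender's expected payoff from guard North: p·(-8) + (1−p)·6 = -14p + 6
  18p - 9 = -14p + 6  ⇒  32p = 15  ⇒  p = 15/32.
For the attacker to be willing to mix, the attacker must be indifferent between strike North and strike South, which pins down the defender's mix.
  the attacker's payoff to strike North: q·(-9) + (1−q)·8 = -17q + 8
  the attacker's payoff to strike South: q·9 + (1−q)·(-6) = 15q - 6
  -17q + 8 = 15q - 6  ⇒  -32q = -14  ⇒  q = 7/16.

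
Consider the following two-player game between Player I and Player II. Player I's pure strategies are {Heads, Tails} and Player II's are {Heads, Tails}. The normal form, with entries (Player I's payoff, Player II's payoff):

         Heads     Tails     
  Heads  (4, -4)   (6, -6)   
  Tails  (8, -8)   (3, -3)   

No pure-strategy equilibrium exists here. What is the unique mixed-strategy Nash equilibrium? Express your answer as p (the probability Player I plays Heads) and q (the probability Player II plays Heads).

Player II's indifference between Heads and Tails determines Player I's mixing probability p:
  Player II's expected payoff from Heads: p·(-4) + (1−p)·(-8) = 4p - 8
  Player II's expected payoff from Tails: p·(-6) + (1−p)·(-3) = -3p - 3
  4p - 8 = -3p - 3  ⇒  7p = 5  ⇒  p = 5/7.
Player I's indifference between Heads and Tails determines Player II's mixing probability q:
  Player I's payoff to Heads: q·4 + (1−q)·6 = -2q + 6
  Player I's payoff to Tails: q·8 + (1−q)·3 = 5q + 3
  -2q + 6 = 5q + 3  ⇒  -7q = -3  ⇒  q = 3/7.

p = 5/7, q = 3/7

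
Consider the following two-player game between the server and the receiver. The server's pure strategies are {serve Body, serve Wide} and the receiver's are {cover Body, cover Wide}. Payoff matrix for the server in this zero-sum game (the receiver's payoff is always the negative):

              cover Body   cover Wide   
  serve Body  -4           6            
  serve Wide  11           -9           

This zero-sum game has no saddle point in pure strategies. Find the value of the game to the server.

v = 1

In a mixed equilibrium the server is indifferent between serve Body and serve Wide; this condition fixes q.
  the server's payoff from serve Body: q·(-4) + (1−q)·6 = -10q + 6
  the server's payoff from serve Wide: q·11 + (1−q)·(-9) = 20q - 9
  -10q + 6 = 20q - 9  ⇒  -30q = -15  ⇒  q = 1/2.
The value is the server's expected payoff against this mix (using serve Body): (1/2)·(-4) + (1/2)·6 = 1.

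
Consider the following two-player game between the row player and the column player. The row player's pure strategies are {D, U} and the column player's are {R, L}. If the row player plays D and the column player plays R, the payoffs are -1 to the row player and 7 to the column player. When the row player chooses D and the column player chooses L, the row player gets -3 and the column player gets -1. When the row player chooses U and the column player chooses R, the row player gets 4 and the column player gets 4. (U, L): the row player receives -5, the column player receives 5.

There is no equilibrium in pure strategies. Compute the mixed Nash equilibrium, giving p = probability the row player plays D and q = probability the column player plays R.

The row player's mix must leave the column player indifferent between R and L.
  the column player's payoff to R: p·7 + (1−p)·4 = 3p + 4
  the column player's payoff to L: p·(-1) + (1−p)·5 = -6p + 5
  3p + 4 = -6p + 5  ⇒  9p = 1  ⇒  p = 1/9.
The row player's indifference between D and U determines the column player's mixing probability q:
  the row player's payoff from D: q·(-1) + (1−q)·(-3) = 2q - 3
  the row player's payoff from U: q·4 + (1−q)·(-5) = 9q - 5
  2q - 3 = 9q - 5  ⇒  -7q = -2  ⇒  q = 2/7.

p = 1/9, q = 2/7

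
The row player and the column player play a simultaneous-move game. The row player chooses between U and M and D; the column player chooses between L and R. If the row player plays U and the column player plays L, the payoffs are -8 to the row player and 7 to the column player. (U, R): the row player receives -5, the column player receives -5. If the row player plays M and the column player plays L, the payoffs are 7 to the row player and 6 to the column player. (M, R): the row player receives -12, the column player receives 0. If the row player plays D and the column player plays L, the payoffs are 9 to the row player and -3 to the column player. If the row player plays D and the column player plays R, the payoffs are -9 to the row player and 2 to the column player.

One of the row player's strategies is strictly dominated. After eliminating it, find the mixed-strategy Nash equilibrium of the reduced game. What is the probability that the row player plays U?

p = 5/17

The row player's strategy M is strictly dominated by D: 9 > 7 and -9 > -12. Eliminate M.
The row player's mix must leave the column player indifferent between L and R.
  the column player's expected payoff from L: p·7 + (1−p)·(-3) = 10p - 3
  the column player's expected payoff from R: p·(-5) + (1−p)·2 = -7p + 2
  10p - 3 = -7p + 2  ⇒  17p = 5  ⇒  p = 5/17.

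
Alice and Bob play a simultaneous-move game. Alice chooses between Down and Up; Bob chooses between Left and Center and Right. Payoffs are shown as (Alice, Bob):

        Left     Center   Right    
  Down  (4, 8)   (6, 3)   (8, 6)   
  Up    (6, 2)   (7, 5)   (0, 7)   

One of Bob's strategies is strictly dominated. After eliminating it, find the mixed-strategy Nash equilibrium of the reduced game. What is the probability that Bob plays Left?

Bob's strategy Center is strictly dominated by Right: 6 > 3 and 7 > 5. Eliminate Center.
Bob's mix must leave Alice indifferent between Down and Up.
  Alice's payoff from Down: q·4 + (1−q)·8 = -4q + 8
  Alice's payoff from Up: q·6 + (1−q)·0 = 6q
  -4q + 8 = 6q  ⇒  -10q = -8  ⇒  q = 4/5.

q = 4/5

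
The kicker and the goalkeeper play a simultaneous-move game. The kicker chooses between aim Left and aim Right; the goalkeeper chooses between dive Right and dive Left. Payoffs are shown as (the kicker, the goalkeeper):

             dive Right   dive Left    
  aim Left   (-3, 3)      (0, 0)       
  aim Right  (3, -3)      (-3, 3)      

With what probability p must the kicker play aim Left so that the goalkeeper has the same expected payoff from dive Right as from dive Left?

Set the goalkeeper's expected payoff from dive Right equal to that from dive Left:
  the goalkeeper's payoff to dive Right: p·3 + (1−p)·(-3) = 6p - 3
  the goalkeeper's payoff to dive Left: p·0 + (1−p)·3 = -3p + 3
  6p - 3 = -3p + 3  ⇒  9p = 6  ⇒  p = 2/3.

p = 2/3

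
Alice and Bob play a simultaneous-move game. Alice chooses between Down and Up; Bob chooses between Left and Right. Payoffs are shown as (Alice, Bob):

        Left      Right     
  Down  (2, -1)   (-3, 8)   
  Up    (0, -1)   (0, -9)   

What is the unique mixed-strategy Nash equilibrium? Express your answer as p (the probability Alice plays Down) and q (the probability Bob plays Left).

Set Bob's expected payoff from Left equal to that from Right:
  Bob's expected payoff from Left: p·(-1) + (1−p)·(-1) = -1
  Bob's expected payoff from Right: p·8 + (1−p)·(-9) = 17p - 9
  -1 = 17p - 9  ⇒  -17p = -8  ⇒  p = 8/17.
Bob's mix must leave Alice indifferent between Down and Up.
  Alice's payoff from Down: q·2 + (1−q)·(-3) = 5q - 3
  Alice's payoff from Up: q·0 + (1−q)·0 = 0
  5q - 3 = 0  ⇒  5q = 3  ⇒  q = 3/5.

p = 8/17, q = 3/5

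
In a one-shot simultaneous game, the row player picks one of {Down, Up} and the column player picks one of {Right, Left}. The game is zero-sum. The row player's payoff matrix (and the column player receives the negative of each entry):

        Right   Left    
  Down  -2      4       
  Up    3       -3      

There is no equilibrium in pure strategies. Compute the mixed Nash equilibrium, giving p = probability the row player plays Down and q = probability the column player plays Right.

p = 1/2, q = 7/12

For the column player to be willing to mix, the column player must be indifferent between Right and Left, which pins down the row player's mix.
  the column player's payoff to Right: p·2 + (1−p)·(-3) = 5p - 3
  the column player's payoff to Left: p·(-4) + (1−p)·3 = -7p + 3
  5p - 3 = -7p + 3  ⇒  12p = 6  ⇒  p = 1/2.
For the row player to be willing to mix, the row player must be indifferent between Down and Up, which pins down the column player's mix.
  the row player's payoff to Down: q·(-2) + (1−q)·4 = -6q + 4
  the row player's payoff to Up: q·3 + (1−q)·(-3) = 6q - 3
  -6q + 4 = 6q - 3  ⇒  -12q = -7  ⇒  q = 7/12.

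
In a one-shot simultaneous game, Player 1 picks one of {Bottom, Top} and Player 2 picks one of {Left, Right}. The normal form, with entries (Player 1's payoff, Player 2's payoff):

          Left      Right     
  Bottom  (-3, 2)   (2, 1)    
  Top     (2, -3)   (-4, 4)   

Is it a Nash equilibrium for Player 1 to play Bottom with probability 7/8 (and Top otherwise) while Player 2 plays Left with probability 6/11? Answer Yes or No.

Check Player 2's indifference given Player 1's mix p = 7/8:
  payoff from Left = 11/8; payoff from Right = 11/8 — equal.
Check Player 1's indifference given Player 2's mix q = 6/11:
  payoff from Bottom = -8/11; payoff from Top = -8/11 — equal.
Both players are indifferent, so neither can profitably deviate.

Yes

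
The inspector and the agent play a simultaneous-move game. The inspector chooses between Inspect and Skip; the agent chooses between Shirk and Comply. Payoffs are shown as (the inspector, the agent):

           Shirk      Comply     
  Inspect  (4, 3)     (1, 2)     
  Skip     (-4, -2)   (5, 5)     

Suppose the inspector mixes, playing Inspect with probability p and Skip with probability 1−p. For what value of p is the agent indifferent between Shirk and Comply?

p = 7/8

The inspector's mix must leave the agent indifferent between Shirk and Comply.
  the agent's expected payoff from Shirk: p·3 + (1−p)·(-2) = 5p - 2
  the agent's expected payoff from Comply: p·2 + (1−p)·5 = -3p + 5
  5p - 2 = -3p + 5  ⇒  8p = 7  ⇒  p = 7/8.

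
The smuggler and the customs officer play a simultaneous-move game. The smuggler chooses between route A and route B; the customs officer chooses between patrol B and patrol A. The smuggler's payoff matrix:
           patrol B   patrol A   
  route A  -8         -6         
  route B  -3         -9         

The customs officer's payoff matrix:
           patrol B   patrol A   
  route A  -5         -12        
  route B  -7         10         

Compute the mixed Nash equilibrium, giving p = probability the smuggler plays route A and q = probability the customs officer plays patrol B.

The customs officer's indifference between patrol B and patrol A determines the smuggler's mixing probability p:
  the customs officer's payoff from patrol B: p·(-5) + (1−p)·(-7) = 2p - 7
  the customs officer's payoff from patrol A: p·(-12) + (1−p)·10 = -22p + 10
  2p - 7 = -22p + 10  ⇒  24p = 17  ⇒  p = 17/24.
For the smuggler to be willing to mix, the smuggler must be indifferent between route A and route B, which pins down the customs officer's mix.
  the smuggler's expected payoff from route A: q·(-8) + (1−q)·(-6) = -2q - 6
  the smuggler's expected payoff from route B: q·(-3) + (1−q)·(-9) = 6q - 9
  -2q - 6 = 6q - 9  ⇒  -8q = -3  ⇒  q = 3/8.

p = 17/24, q = 3/8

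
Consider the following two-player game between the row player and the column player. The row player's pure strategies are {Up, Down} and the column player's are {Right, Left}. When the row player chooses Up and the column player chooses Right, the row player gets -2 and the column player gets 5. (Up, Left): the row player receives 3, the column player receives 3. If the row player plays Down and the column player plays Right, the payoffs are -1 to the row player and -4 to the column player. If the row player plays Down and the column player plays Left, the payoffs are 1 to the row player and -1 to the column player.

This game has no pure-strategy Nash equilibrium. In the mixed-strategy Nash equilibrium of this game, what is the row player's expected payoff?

-1/3

Set the row player's expected payoff from Up equal to that from Down:
  the row player's payoff to Up: q·(-2) + (1−q)·3 = -5q + 3
  the row player's payoff to Down: q·(-1) + (1−q)·1 = -2q + 1
  -5q + 3 = -2q + 1  ⇒  -3q = -2  ⇒  q = 2/3.
At equilibrium the row player is indifferent across rows, so the row player's payoff equals the payoff from Up: (2/3)·(-2) + (1/3)·3 = -1/3.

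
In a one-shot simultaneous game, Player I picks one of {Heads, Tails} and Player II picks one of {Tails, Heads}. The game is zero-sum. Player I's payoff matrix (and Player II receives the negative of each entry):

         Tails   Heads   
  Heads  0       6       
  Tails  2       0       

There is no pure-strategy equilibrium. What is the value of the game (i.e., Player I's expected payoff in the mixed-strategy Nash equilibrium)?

v = 3/2

For Player I to be willing to mix, Player I must be indifferent between Heads and Tails, which pins down Player II's mix.
  Player I's payoff to Heads: q·0 + (1−q)·6 = -6q + 6
  Player I's payoff to Tails: q·2 + (1−q)·0 = 2q
  -6q + 6 = 2q  ⇒  -8q = -6  ⇒  q = 3/4.
The value is Player I's expected payoff against this mix (using Heads): (3/4)·0 + (1/4)·6 = 3/2.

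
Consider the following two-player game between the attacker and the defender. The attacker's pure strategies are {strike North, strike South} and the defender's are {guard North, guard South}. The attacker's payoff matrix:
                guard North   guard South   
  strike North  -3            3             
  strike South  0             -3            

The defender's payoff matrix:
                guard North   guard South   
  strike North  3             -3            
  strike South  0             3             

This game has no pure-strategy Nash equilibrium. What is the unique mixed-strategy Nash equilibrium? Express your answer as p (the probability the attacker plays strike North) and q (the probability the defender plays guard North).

The defender's indifference between guard North and guard South determines the attacker's mixing probability p:
  the defender's payoff from guard North: p·3 + (1−p)·0 = 3p
  the defender's payoff from guard South: p·(-3) + (1−p)·3 = -6p + 3
  3p = -6p + 3  ⇒  9p = 3  ⇒  p = 1/3.
For the attacker to be willing to mix, the attacker must be indifferent between strike North and strike South, which pins down the defender's mix.
  the attacker's payoff from strike North: q·(-3) + (1−q)·3 = -6q + 3
  the attacker's payoff from strike South: q·0 + (1−q)·(-3) = 3q - 3
  -6q + 3 = 3q - 3  ⇒  -9q = -6  ⇒  q = 2/3.

p = 1/3, q = 2/3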